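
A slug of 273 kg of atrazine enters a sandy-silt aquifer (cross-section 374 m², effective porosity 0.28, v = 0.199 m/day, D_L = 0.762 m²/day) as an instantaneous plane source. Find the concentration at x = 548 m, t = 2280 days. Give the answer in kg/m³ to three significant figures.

For an instantaneous plane source, C(x,t) = M/(n_e·A·√(4πDt)) · exp(−(x−vt)²/(4Dt)), with n_e·A the pore (flow) area.
Plume center vt = 0.199 × 2280 = 453.72 m, so the well at 548 m is 94.28 m downgradient of the peak.
√(4πDt) = 147.8 m, giving peak height M/(n_e·A·√(4πDt)) = 273/(0.28 × 374 × 147.8) = 0.01764 kg/m³.
(x−vt)²/(4Dt) = (94.28)²/(4 × 0.762 × 2280) = 1.279; exp(−1.279) = 0.2783.
C = 0.01764 × 0.2783 = 0.00491 kg/m³.

0.00491 kg/m³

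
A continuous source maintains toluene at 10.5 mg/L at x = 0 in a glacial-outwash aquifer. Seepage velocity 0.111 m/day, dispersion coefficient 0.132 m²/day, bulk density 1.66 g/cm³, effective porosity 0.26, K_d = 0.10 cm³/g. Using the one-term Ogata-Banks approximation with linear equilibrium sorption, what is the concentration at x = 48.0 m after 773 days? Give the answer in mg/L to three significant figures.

Retardation factor R = 1 + ρ_b·K_d/n = 1 + 1.66 × 0.10/0.26 = 1.638.
Sorption retards both mechanisms: v_R = v/R = 0.06777 m/day, D_R = D/R = 0.08059 m²/day.
v_R·t = 0.06777 × 773 = 52.38621 m; 2√(D_R t) = 15.79 m; argument = (48.0 − 52.38621)/15.79 = -0.2778.
C = C₀ × ½·erfc(-0.2778) = 10.5 × 0.6528 = 6.85 mg/L.

6.85 mg/L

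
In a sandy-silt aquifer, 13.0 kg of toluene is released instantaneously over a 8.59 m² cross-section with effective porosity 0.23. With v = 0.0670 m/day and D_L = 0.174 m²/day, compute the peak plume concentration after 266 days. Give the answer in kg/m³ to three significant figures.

The peak of an instantaneous 1D plume sits at x = vt; there the Gaussian factor is 1 and C_max = M/(n_e·A·√(4πDt)), where n_e·A is the pore area the mass is dissolved in.
√(4πDt) = √(4π × 0.174 × 266) = 24.12 m, so C_max = 13.0/(0.23 × 8.59 × 24.12) = 0.273 kg/m³.

0.273 kg/m³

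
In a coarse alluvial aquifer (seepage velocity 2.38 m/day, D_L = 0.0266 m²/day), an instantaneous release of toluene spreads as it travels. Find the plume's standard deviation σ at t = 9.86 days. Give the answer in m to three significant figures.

Dispersive spreading gives a Gaussian with σ² = 2Dt; advection only shifts the center.
σ = √(2 × 0.0266 × 9.86) = 0.724 m.

0.724 m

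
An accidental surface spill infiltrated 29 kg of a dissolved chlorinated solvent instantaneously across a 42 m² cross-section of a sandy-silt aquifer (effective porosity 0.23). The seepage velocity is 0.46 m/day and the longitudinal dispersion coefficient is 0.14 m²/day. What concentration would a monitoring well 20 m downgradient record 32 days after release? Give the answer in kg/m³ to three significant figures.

0.0844 kg/m³

For an instantaneous plane source, C(x,t) = M/(n_e·A·√(4πDt)) · exp(−(x−vt)²/(4Dt)), with n_e·A the pore (flow) area.
Plume center vt = 0.46 × 32 = 14.72 m, so the well at 20 m is 5.28 m downgradient of the peak.
√(4πDt) = 7.503 m, giving peak height M/(n_e·A·√(4πDt)) = 29/(0.23 × 42 × 7.503) = 0.4001 kg/m³.
(x−vt)²/(4Dt) = (5.28)²/(4 × 0.14 × 32) = 1.556; exp(−1.556) = 0.2110.
C = 0.4001 × 0.2110 = 0.0844 kg/m³.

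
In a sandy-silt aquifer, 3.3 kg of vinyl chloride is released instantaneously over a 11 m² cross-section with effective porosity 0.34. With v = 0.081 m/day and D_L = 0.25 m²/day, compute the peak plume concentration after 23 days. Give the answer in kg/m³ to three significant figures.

The peak of an instantaneous 1D plume sits at x = vt; there the Gaussian factor is 1 and C_max = M/(n_e·A·√(4πDt)), where n_e·A is the pore area the mass is dissolved in.
√(4πDt) = √(4π × 0.25 × 23) = 8.500 m, so C_max = 3.3/(0.34 × 11 × 8.500) = 0.104 kg/m³.

0.104 kg/m³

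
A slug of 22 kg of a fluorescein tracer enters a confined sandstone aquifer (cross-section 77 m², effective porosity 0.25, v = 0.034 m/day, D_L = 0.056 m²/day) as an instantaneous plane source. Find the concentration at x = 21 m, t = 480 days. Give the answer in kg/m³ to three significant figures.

0.0507 kg/m³

For an instantaneous plane source, C(x,t) = M/(n_e·A·√(4πDt)) · exp(−(x−vt)²/(4Dt)), with n_e·A the pore (flow) area.
Plume center vt = 0.034 × 480 = 16.32 m, so the well at 21 m is 4.68 m downgradient of the peak.
√(4πDt) = 18.38 m, giving peak height M/(n_e·A·√(4πDt)) = 22/(0.25 × 77 × 18.38) = 0.06218 kg/m³.
(x−vt)²/(4Dt) = (4.68)²/(4 × 0.056 × 480) = 0.2037; exp(−0.2037) = 0.8157.
C = 0.06218 × 0.8157 = 0.0507 kg/m³.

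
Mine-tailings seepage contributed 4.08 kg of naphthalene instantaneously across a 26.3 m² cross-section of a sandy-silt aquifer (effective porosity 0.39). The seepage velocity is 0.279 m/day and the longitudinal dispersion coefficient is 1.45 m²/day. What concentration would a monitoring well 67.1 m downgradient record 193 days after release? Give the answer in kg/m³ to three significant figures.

For an instantaneous plane source, C(x,t) = M/(n_e·A·√(4πDt)) · exp(−(x−vt)²/(4Dt)), with n_e·A the pore (flow) area.
Plume center vt = 0.279 × 193 = 53.847 m, so the well at 67.1 m is 13.253 m downgradient of the peak.
√(4πDt) = 59.30 m, giving peak height M/(n_e·A·√(4πDt)) = 4.08/(0.39 × 26.3 × 59.30) = 0.006708 kg/m³.
(x−vt)²/(4Dt) = (13.253)²/(4 × 1.45 × 193) = 0.1569; exp(−0.1569) = 0.8548.
C = 0.006708 × 0.8548 = 0.00573 kg/m³.

0.00573 kg/m³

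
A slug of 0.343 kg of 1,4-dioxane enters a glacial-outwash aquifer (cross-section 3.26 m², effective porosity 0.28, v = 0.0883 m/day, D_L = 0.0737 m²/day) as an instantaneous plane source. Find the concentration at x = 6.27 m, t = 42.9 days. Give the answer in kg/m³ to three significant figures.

0.0366 kg/m³

For an instantaneous plane source, C(x,t) = M/(n_e·A·√(4πDt)) · exp(−(x−vt)²/(4Dt)), with n_e·A the pore (flow) area.
Plume center vt = 0.0883 × 42.9 = 3.78807 m, so the well at 6.27 m is 2.48193 m downgradient of the peak.
√(4πDt) = 6.303 m, giving peak height M/(n_e·A·√(4πDt)) = 0.343/(0.28 × 3.26 × 6.303) = 0.05962 kg/m³.
(x−vt)²/(4Dt) = (2.48193)²/(4 × 0.0737 × 42.9) = 0.4871; exp(−0.4871) = 0.6144.
C = 0.05962 × 0.6144 = 0.0366 kg/m³.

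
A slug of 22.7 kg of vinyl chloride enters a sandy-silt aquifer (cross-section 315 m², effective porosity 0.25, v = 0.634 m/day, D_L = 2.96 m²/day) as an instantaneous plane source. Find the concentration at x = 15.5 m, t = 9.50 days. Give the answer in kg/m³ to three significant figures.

0.00690 kg/m³

For an instantaneous plane source, C(x,t) = M/(n_e·A·√(4πDt)) · exp(−(x−vt)²/(4Dt)), with n_e·A the pore (flow) area.
Plume center vt = 0.634 × 9.50 = 6.023 m, so the well at 15.5 m is 9.477 m downgradient of the peak.
√(4πDt) = 18.80 m, giving peak height M/(n_e·A·√(4πDt)) = 22.7/(0.25 × 315 × 18.80) = 0.01533 kg/m³.
(x−vt)²/(4Dt) = (9.477)²/(4 × 2.96 × 9.50) = 0.7985; exp(−0.7985) = 0.4500.
C = 0.01533 × 0.4500 = 0.00690 kg/m³.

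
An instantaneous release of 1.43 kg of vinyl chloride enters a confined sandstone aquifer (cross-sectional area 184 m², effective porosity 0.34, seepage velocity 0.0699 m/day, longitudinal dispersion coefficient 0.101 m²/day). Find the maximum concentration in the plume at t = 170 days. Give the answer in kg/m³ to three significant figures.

The peak of an instantaneous 1D plume sits at x = vt; there the Gaussian factor is 1 and C_max = M/(n_e·A·√(4πDt)), where n_e·A is the pore area the mass is dissolved in.
√(4πDt) = √(4π × 0.101 × 170) = 14.69 m, so C_max = 1.43/(0.34 × 184 × 14.69) = 0.00156 kg/m³.

0.00156 kg/m³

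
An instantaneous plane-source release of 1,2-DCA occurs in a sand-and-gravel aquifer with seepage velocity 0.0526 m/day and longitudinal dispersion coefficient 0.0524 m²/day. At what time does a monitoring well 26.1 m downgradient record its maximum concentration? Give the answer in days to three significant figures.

478 days

For the 1D instantaneous-source solution, setting ∂C/∂t = 0 at fixed x gives v²t² + 2Dt − x² = 0, so t = (√(D² + v²x²) − D)/v².
√(D² + v²x²) = √(0.0524² + 0.0526² × 26.1²) = 1.374; v² = 0.00276676.
t = (1.374 − 0.0524)/0.00276676 = 478 days (vs. the pure-advection estimate x/v = 496 d).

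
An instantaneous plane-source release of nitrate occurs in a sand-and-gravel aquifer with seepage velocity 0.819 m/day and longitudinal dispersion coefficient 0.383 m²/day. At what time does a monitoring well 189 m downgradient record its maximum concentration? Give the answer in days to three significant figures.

230 days

For the 1D instantaneous-source solution, setting ∂C/∂t = 0 at fixed x gives v²t² + 2Dt − x² = 0, so t = (√(D² + v²x²) − D)/v².
√(D² + v²x²) = √(0.383² + 0.819² × 189²) = 154.8; v² = 0.670761.
t = (154.8 − 0.383)/0.670761 = 230 days (vs. the pure-advection estimate x/v = 231 d).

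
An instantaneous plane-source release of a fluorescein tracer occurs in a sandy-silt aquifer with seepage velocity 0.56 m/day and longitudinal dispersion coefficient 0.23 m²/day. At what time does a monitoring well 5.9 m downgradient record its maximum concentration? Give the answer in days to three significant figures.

9.83 days

For the 1D instantaneous-source solution, setting ∂C/∂t = 0 at fixed x gives v²t² + 2Dt − x² = 0, so t = (√(D² + v²x²) − D)/v².
√(D² + v²x²) = √(0.23² + 0.56² × 5.9²) = 3.312; v² = 0.3136.
t = (3.312 − 0.23)/0.3136 = 9.83 days (vs. the pure-advection estimate x/v = 10.5 d).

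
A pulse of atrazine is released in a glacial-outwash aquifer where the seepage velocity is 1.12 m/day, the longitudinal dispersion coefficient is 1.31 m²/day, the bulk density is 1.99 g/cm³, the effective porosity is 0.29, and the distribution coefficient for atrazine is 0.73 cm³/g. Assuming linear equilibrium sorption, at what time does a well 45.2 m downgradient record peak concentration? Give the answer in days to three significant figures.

236 days

Retardation factor R = 1 + ρ_b·K_d/n = 1 + 1.99 × 0.73/0.29 = 6.009.
Sorption retards both mechanisms: v_R = v/R = 0.1864 m/day, D_R = D/R = 0.2180 m²/day.
Peak time from v_R²t² + 2D_R t − x² = 0: t = (√(D_R² + v_R²x²) − D_R)/v_R².
√(D_R² + v_R²x²) = √(0.2180² + 0.1864² × 45.2²) = 8.428; v_R² = 0.03474.
t = (8.428 − 0.2180)/0.03474 = 236 days.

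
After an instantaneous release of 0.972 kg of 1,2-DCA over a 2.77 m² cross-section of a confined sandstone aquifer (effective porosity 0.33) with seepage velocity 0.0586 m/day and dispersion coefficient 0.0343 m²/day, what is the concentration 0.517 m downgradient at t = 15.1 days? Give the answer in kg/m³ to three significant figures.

0.390 kg/m³

For an instantaneous plane source, C(x,t) = M/(n_e·A·√(4πDt)) · exp(−(x−vt)²/(4Dt)), with n_e·A the pore (flow) area.
Plume center vt = 0.0586 × 15.1 = 0.88486 m, so the well at 0.517 m is 0.36786 m upgradient of the peak.
√(4πDt) = 2.551 m, giving peak height M/(n_e·A·√(4πDt)) = 0.972/(0.33 × 2.77 × 2.551) = 0.4168 kg/m³.
(x−vt)²/(4Dt) = (-0.36786)²/(4 × 0.0343 × 15.1) = 0.06532; exp(−0.06532) = 0.9368.
C = 0.4168 × 0.9368 = 0.390 kg/m³.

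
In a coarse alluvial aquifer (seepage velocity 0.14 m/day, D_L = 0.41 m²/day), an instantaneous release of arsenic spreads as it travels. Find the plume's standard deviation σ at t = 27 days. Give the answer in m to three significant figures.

4.71 m

Dispersive spreading gives a Gaussian with σ² = 2Dt; advection only shifts the center.
σ = √(2 × 0.41 × 27) = 4.71 m.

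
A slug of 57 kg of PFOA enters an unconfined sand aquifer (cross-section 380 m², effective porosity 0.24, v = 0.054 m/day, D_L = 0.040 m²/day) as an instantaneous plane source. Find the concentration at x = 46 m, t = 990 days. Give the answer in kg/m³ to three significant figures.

For an instantaneous plane source, C(x,t) = M/(n_e·A·√(4πDt)) · exp(−(x−vt)²/(4Dt)), with n_e·A the pore (flow) area.
Plume center vt = 0.054 × 990 = 53.46 m, so the well at 46 m is 7.46 m upgradient of the peak.
√(4πDt) = 22.31 m, giving peak height M/(n_e·A·√(4πDt)) = 57/(0.24 × 380 × 22.31) = 0.02801 kg/m³.
(x−vt)²/(4Dt) = (-7.46)²/(4 × 0.040 × 990) = 0.3513; exp(−0.3513) = 0.7038.
C = 0.02801 × 0.7038 = 0.0197 kg/m³.

0.0197 kg/m³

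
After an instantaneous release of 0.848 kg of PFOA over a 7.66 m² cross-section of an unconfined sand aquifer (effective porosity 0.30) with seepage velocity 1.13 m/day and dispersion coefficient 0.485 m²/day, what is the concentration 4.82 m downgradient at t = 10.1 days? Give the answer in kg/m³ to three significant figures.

For an instantaneous plane source, C(x,t) = M/(n_e·A·√(4πDt)) · exp(−(x−vt)²/(4Dt)), with n_e·A the pore (flow) area.
Plume center vt = 1.13 × 10.1 = 11.413 m, so the well at 4.82 m is 6.593 m upgradient of the peak.
√(4πDt) = 7.846 m, giving peak height M/(n_e·A·√(4πDt)) = 0.848/(0.30 × 7.66 × 7.846) = 0.04703 kg/m³.
(x−vt)²/(4Dt) = (-6.593)²/(4 × 0.485 × 10.1) = 2.218; exp(−2.218) = 0.1088.
C = 0.04703 × 0.1088 = 0.00512 kg/m³.

0.00512 kg/m³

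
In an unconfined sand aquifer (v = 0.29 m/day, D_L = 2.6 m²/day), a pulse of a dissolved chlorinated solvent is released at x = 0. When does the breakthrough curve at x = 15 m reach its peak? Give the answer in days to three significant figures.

For the 1D instantaneous-source solution, setting ∂C/∂t = 0 at fixed x gives v²t² + 2Dt − x² = 0, so t = (√(D² + v²x²) − D)/v².
√(D² + v²x²) = √(2.6² + 0.29² × 15²) = 5.068; v² = 0.0841.
t = (5.068 − 2.6)/0.0841 = 29.3 days (vs. the pure-advection estimate x/v = 51.7 d).

29.3 days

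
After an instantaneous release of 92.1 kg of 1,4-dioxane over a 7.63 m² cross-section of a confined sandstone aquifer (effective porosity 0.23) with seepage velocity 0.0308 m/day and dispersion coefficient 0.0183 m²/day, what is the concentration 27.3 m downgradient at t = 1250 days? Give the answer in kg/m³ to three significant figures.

0.786 kg/m³

For an instantaneous plane source, C(x,t) = M/(n_e·A·√(4πDt)) · exp(−(x−vt)²/(4Dt)), with n_e·A the pore (flow) area.
Plume center vt = 0.0308 × 1250 = 38.5 m, so the well at 27.3 m is 11.2 m upgradient of the peak.
√(4πDt) = 16.95 m, giving peak height M/(n_e·A·√(4πDt)) = 92.1/(0.23 × 7.63 × 16.95) = 3.096 kg/m³.
(x−vt)²/(4Dt) = (-11.2)²/(4 × 0.0183 × 1250) = 1.371; exp(−1.371) = 0.2539.
C = 3.096 × 0.2539 = 0.786 kg/m³.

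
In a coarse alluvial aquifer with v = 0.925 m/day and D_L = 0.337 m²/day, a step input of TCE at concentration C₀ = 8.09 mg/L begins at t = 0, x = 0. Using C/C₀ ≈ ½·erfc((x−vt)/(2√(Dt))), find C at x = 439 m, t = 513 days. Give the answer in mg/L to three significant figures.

7.86 mg/L

For a continuous step input, C/C₀ ≈ ½·erfc((x−vt)/(2√(Dt))).
vt = 0.925 × 513 = 474.525 m and 2√(Dt) = 2√(0.337 × 513) = 26.30 m.
Argument (x−vt)/(2√(Dt)) = (439 − 474.525)/26.30 = -1.351; ½·erfc(-1.351) = 0.9720.
C = 8.09 × 0.9720 = 7.86 mg/L.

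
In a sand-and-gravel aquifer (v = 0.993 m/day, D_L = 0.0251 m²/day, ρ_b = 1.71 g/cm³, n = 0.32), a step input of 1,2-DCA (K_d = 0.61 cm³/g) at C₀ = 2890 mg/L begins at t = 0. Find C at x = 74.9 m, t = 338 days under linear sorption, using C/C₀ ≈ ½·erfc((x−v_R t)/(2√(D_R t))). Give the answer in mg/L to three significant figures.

2820 mg/L

Retardation factor R = 1 + ρ_b·K_d/n = 1 + 1.71 × 0.61/0.32 = 4.260.
Sorption retards both mechanisms: v_R = v/R = 0.2331 m/day, D_R = D/R = 0.005892 m²/day.
v_R·t = 0.2331 × 338 = 78.7878 m; 2√(D_R t) = 2.822 m; argument = (74.9 − 78.7878)/2.822 = -1.378.
C = C₀ × ½·erfc(-1.378) = 2890 × 0.9743 = 2820 mg/L.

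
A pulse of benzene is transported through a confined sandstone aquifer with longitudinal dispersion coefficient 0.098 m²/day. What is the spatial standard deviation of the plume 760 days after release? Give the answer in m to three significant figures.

12.2 m

Dispersive spreading gives a Gaussian with σ² = 2Dt; advection only shifts the center.
σ = √(2 × 0.098 × 760) = 12.2 m.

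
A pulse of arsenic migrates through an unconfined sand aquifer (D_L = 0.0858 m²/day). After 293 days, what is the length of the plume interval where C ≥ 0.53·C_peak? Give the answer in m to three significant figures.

The plume is Gaussian with σ = √(2Dt) = √(2 × 0.0858 × 293) = 7.091 m.
C/C_peak = exp(−Δx²/(2σ²)) = 0.53 ⇒ Δx = σ·√(−2 ln 0.53) = 7.091 × 1.127 = 7.992 m.
Width = 2Δx = 16.0 m.

16.0 m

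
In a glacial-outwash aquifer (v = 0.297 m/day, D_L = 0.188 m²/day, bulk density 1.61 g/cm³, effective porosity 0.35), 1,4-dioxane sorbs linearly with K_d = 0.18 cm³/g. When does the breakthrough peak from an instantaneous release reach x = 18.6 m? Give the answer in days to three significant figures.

111 days

Retardation factor R = 1 + ρ_b·K_d/n = 1 + 1.61 × 0.18/0.35 = 1.828.
Sorption retards both mechanisms: v_R = v/R = 0.1625 m/day, D_R = D/R = 0.1028 m²/day.
Peak time from v_R²t² + 2D_R t − x² = 0: t = (√(D_R² + v_R²x²) − D_R)/v_R².
√(D_R² + v_R²x²) = √(0.1028² + 0.1625² × 18.6²) = 3.024; v_R² = 0.02641.
t = (3.024 − 0.1028)/0.02641 = 111 days.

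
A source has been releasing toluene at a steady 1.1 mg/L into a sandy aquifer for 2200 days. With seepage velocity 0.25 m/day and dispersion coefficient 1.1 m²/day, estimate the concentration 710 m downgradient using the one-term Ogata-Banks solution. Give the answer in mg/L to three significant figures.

0.0118 mg/L

For a continuous step input, C/C₀ ≈ ½·erfc((x−vt)/(2√(Dt))).
vt = 0.25 × 2200 = 550 m and 2√(Dt) = 2√(1.1 × 2200) = 98.39 m.
Argument (x−vt)/(2√(Dt)) = (710 − 550)/98.39 = 1.626; ½·erfc(1.626) = 0.01074.
C = 1.1 × 0.01074 = 0.0118 mg/L.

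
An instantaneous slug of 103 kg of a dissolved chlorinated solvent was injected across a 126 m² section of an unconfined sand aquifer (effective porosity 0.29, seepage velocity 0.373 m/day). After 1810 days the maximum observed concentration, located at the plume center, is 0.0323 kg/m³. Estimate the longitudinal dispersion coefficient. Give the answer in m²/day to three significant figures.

0.335 m²/day

At the plume center C_max = M/(n_e·A·√(4πDt)), so D = M²/(4πt·(n_e·A·C_max)²).
n_e·A·C_max = 0.29 × 126 × 0.0323 = 1.180 kg/m.
D = 103²/(4π × 1810 × 1.180²) = 0.335 m²/day.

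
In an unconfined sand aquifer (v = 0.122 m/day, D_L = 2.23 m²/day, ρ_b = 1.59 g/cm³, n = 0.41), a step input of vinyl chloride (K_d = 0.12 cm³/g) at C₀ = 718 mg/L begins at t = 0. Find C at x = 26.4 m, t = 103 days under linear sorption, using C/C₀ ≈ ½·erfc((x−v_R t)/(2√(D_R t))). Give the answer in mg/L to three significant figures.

113 mg/L

Retardation factor R = 1 + ρ_b·K_d/n = 1 + 1.59 × 0.12/0.41 = 1.465.
Sorption retards both mechanisms: v_R = v/R = 0.08328 m/day, D_R = D/R = 1.522 m²/day.
v_R·t = 0.08328 × 103 = 8.57784 m; 2√(D_R t) = 25.04 m; argument = (26.4 − 8.57784)/25.04 = 0.7117.
C = C₀ × ½·erfc(0.7117) = 718 × 0.1571 = 113 mg/L.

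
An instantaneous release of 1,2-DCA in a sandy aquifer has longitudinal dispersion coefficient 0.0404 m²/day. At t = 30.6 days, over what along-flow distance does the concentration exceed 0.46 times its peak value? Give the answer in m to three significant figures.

3.92 m

The plume is Gaussian with σ = √(2Dt) = √(2 × 0.0404 × 30.6) = 1.572 m.
C/C_peak = exp(−Δx²/(2σ²)) = 0.46 ⇒ Δx = σ·√(−2 ln 0.46) = 1.572 × 1.246 = 1.959 m.
Width = 2Δx = 3.92 m.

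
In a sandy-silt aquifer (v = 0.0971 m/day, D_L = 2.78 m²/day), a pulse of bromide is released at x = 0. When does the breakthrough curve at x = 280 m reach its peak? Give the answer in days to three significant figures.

2600 days

For the 1D instantaneous-source solution, setting ∂C/∂t = 0 at fixed x gives v²t² + 2Dt − x² = 0, so t = (√(D² + v²x²) − D)/v².
√(D² + v²x²) = √(2.78² + 0.0971² × 280²) = 27.33; v² = 0.00942841.
t = (27.33 − 2.78)/0.00942841 = 2600 days (vs. the pure-advection estimate x/v = 2880 d).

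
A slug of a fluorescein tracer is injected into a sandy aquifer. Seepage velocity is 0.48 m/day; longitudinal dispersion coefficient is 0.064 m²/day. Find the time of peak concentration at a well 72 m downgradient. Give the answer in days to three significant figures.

150 days

For the 1D instantaneous-source solution, setting ∂C/∂t = 0 at fixed x gives v²t² + 2Dt − x² = 0, so t = (√(D² + v²x²) − D)/v².
√(D² + v²x²) = √(0.064² + 0.48² × 72²) = 34.56; v² = 0.2304.
t = (34.56 − 0.064)/0.2304 = 150 days (vs. the pure-advection estimate x/v = 150 d).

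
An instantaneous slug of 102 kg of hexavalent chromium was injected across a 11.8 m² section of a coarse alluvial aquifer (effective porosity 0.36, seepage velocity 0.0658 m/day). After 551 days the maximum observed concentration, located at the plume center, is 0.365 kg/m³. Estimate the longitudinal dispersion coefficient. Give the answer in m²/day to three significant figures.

0.625 m²/day

At the plume center C_max = M/(n_e·A·√(4πDt)), so D = M²/(4πt·(n_e·A·C_max)²).
n_e·A·C_max = 0.36 × 11.8 × 0.365 = 1.551 kg/m.
D = 102²/(4π × 551 × 1.551²) = 0.625 m²/day.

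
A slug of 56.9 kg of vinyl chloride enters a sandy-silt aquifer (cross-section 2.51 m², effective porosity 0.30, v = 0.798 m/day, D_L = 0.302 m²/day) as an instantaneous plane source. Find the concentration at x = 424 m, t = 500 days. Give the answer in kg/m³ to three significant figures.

0.616 kg/m³

For an instantaneous plane source, C(x,t) = M/(n_e·A·√(4πDt)) · exp(−(x−vt)²/(4Dt)), with n_e·A the pore (flow) area.
Plume center vt = 0.798 × 500 = 399 m, so the well at 424 m is 25 m downgradient of the peak.
√(4πDt) = 43.56 m, giving peak height M/(n_e·A·√(4πDt)) = 56.9/(0.30 × 2.51 × 43.56) = 1.735 kg/m³.
(x−vt)²/(4Dt) = (25)²/(4 × 0.302 × 500) = 1.035; exp(−1.035) = 0.3552.
C = 1.735 × 0.3552 = 0.616 kg/m³.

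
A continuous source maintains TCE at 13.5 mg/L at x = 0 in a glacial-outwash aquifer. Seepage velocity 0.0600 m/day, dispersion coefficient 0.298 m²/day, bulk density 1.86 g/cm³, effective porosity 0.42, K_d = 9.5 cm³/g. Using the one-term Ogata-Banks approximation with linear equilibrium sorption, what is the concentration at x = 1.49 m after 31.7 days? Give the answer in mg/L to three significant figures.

Retardation factor R = 1 + ρ_b·K_d/n = 1 + 1.86 × 9.5/0.42 = 43.07.
Sorption retards both mechanisms: v_R = v/R = 0.001393 m/day, D_R = D/R = 0.006919 m²/day.
v_R·t = 0.001393 × 31.7 = 0.0441581 m; 2√(D_R t) = 0.9367 m; argument = (1.49 − 0.0441581)/0.9367 = 1.544.
C = C₀ × ½·erfc(1.544) = 13.5 × 0.01450 = 0.196 mg/L.

0.196 mg/L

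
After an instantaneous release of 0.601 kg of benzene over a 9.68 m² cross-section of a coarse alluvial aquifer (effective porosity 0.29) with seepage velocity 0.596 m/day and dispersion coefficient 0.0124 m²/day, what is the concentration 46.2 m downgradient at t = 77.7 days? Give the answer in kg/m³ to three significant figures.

0.0613 kg/m³

For an instantaneous plane source, C(x,t) = M/(n_e·A·√(4πDt)) · exp(−(x−vt)²/(4Dt)), with n_e·A the pore (flow) area.
Plume center vt = 0.596 × 77.7 = 46.3092 m, so the well at 46.2 m is 0.1092 m upgradient of the peak.
√(4πDt) = 3.480 m, giving peak height M/(n_e·A·√(4πDt)) = 0.601/(0.29 × 9.68 × 3.480) = 0.06152 kg/m³.
(x−vt)²/(4Dt) = (-0.1092)²/(4 × 0.0124 × 77.7) = 0.003094; exp(−0.003094) = 0.9969.
C = 0.06152 × 0.9969 = 0.0613 kg/m³.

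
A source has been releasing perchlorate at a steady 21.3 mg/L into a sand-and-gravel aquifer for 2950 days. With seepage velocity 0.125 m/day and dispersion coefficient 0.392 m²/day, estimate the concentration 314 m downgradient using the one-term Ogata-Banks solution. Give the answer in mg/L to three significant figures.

18.6 mg/L

For a continuous step input, C/C₀ ≈ ½·erfc((x−vt)/(2√(Dt))).
vt = 0.125 × 2950 = 368.75 m and 2√(Dt) = 2√(0.392 × 2950) = 68.01 m.
Argument (x−vt)/(2√(Dt)) = (314 − 368.75)/68.01 = -0.8050; ½·erfc(-0.8050) = 0.8725.
C = 21.3 × 0.8725 = 18.6 mg/L.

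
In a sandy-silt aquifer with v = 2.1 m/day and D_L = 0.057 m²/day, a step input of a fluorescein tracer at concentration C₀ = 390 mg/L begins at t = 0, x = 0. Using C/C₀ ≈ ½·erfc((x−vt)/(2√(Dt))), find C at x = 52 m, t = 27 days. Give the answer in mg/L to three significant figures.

For a continuous step input, C/C₀ ≈ ½·erfc((x−vt)/(2√(Dt))).
vt = 2.1 × 27 = 56.7 m and 2√(Dt) = 2√(0.057 × 27) = 2.481 m.
Argument (x−vt)/(2√(Dt)) = (52 − 56.7)/2.481 = -1.894; ½·erfc(-1.894) = 0.9963.
C = 390 × 0.9963 = 389 mg/L.

389 mg/L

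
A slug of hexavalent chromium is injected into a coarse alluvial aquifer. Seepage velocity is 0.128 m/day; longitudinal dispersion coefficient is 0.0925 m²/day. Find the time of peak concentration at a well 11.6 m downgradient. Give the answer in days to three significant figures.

85.2 days

For the 1D instantaneous-source solution, setting ∂C/∂t = 0 at fixed x gives v²t² + 2Dt − x² = 0, so t = (√(D² + v²x²) − D)/v².
√(D² + v²x²) = √(0.0925² + 0.128² × 11.6²) = 1.488; v² = 0.016384.
t = (1.488 − 0.0925)/0.016384 = 85.2 days (vs. the pure-advection estimate x/v = 90.6 d).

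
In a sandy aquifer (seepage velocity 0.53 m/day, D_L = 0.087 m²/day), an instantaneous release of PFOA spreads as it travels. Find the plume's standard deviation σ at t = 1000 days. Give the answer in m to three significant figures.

Dispersive spreading gives a Gaussian with σ² = 2Dt; advection only shifts the center.
σ = √(2 × 0.087 × 1000) = 13.2 m.

13.2 m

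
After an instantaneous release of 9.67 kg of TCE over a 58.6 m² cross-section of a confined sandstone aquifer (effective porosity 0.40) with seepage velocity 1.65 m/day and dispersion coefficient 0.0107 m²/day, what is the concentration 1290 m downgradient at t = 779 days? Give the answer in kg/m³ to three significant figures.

0.0211 kg/m³

For an instantaneous plane source, C(x,t) = M/(n_e·A·√(4πDt)) · exp(−(x−vt)²/(4Dt)), with n_e·A the pore (flow) area.
Plume center vt = 1.65 × 779 = 1285.35 m, so the well at 1290 m is 4.65 m downgradient of the peak.
√(4πDt) = 10.23 m, giving peak height M/(n_e·A·√(4πDt)) = 9.67/(0.40 × 58.6 × 10.23) = 0.04033 kg/m³.
(x−vt)²/(4Dt) = (4.65)²/(4 × 0.0107 × 779) = 0.6485; exp(−0.6485) = 0.5228.
C = 0.04033 × 0.5228 = 0.0211 kg/m³.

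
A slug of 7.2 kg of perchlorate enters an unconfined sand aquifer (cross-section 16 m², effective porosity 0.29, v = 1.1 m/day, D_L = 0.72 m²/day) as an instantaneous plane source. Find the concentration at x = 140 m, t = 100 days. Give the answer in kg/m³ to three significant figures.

0.00227 kg/m³

For an instantaneous plane source, C(x,t) = M/(n_e·A·√(4πDt)) · exp(−(x−vt)²/(4Dt)), with n_e·A the pore (flow) area.
Plume center vt = 1.1 × 100 = 110 m, so the well at 140 m is 30 m downgradient of the peak.
√(4πDt) = 30.08 m, giving peak height M/(n_e·A·√(4πDt)) = 7.2/(0.29 × 16 × 30.08) = 0.05159 kg/m³.
(x−vt)²/(4Dt) = (30)²/(4 × 0.72 × 100) = 3.125; exp(−3.125) = 0.04394.
C = 0.05159 × 0.04394 = 0.00227 kg/m³.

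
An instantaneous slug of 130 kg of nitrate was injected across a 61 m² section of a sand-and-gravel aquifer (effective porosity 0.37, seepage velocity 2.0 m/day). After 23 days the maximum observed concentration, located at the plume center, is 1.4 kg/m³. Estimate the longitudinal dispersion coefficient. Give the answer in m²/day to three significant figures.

0.0586 m²/day

At the plume center C_max = M/(n_e·A·√(4πDt)), so D = M²/(4πt·(n_e·A·C_max)²).
n_e·A·C_max = 0.37 × 61 × 1.4 = 31.60 kg/m.
D = 130²/(4π × 23 × 31.60²) = 0.0586 m²/day.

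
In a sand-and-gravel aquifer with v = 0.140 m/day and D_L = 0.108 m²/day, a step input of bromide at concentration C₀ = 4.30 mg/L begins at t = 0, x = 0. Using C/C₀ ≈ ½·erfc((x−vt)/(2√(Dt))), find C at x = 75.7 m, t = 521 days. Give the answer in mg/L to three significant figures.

1.71 mg/L

For a continuous step input, C/C₀ ≈ ½·erfc((x−vt)/(2√(Dt))).
vt = 0.140 × 521 = 72.94 m and 2√(Dt) = 2√(0.108 × 521) = 15.00 m.
Argument (x−vt)/(2√(Dt)) = (75.7 − 72.94)/15.00 = 0.1840; ½·erfc(0.1840) = 0.3973.
C = 4.30 × 0.3973 = 1.71 mg/L.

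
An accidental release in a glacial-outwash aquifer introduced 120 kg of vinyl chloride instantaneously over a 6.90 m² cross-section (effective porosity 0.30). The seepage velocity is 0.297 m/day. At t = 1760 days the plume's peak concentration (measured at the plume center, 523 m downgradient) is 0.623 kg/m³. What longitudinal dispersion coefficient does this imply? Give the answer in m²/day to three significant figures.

At the plume center C_max = M/(n_e·A·√(4πDt)), so D = M²/(4πt·(n_e·A·C_max)²).
n_e·A·C_max = 0.30 × 6.90 × 0.623 = 1.290 kg/m.
D = 120²/(4π × 1760 × 1.290²) = 0.391 m²/day.

0.391 m²/day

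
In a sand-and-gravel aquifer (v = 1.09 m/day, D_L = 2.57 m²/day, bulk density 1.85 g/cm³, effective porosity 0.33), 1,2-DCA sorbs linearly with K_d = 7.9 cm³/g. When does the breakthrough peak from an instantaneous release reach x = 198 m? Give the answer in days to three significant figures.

Retardation factor R = 1 + ρ_b·K_d/n = 1 + 1.85 × 7.9/0.33 = 45.29.
Sorption retards both mechanisms: v_R = v/R = 0.02407 m/day, D_R = D/R = 0.05675 m²/day.
Peak time from v_R²t² + 2D_R t − x² = 0: t = (√(D_R² + v_R²x²) − D_R)/v_R².
√(D_R² + v_R²x²) = √(0.05675² + 0.02407² × 198²) = 4.766; v_R² = 0.0005794.
t = (4.766 − 0.05675)/0.0005794 = 8130 days.

8130 days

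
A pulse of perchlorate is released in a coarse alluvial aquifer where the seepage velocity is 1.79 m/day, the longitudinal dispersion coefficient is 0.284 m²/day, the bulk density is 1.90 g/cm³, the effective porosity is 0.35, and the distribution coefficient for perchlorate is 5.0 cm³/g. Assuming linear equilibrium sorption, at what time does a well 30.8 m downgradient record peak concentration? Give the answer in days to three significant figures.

482 days

Retardation factor R = 1 + ρ_b·K_d/n = 1 + 1.90 × 5.0/0.35 = 28.14.
Sorption retards both mechanisms: v_R = v/R = 0.06361 m/day, D_R = D/R = 0.01009 m²/day.
Peak time from v_R²t² + 2D_R t − x² = 0: t = (√(D_R² + v_R²x²) − D_R)/v_R².
√(D_R² + v_R²x²) = √(0.01009² + 0.06361² × 30.8²) = 1.959; v_R² = 0.004046.
t = (1.959 − 0.01009)/0.004046 = 482 days.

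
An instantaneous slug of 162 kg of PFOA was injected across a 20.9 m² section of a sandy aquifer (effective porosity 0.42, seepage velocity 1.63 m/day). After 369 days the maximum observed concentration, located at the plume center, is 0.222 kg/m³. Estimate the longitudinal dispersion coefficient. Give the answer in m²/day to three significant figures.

1.49 m²/day

At the plume center C_max = M/(n_e·A·√(4πDt)), so D = M²/(4πt·(n_e·A·C_max)²).
n_e·A·C_max = 0.42 × 20.9 × 0.222 = 1.949 kg/m.
D = 162²/(4π × 369 × 1.949²) = 1.49 m²/day.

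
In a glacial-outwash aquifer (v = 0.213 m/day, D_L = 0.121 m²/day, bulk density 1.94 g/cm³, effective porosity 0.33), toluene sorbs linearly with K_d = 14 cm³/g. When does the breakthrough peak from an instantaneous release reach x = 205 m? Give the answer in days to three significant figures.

80000 days

Retardation factor R = 1 + ρ_b·K_d/n = 1 + 1.94 × 14/0.33 = 83.30.
Sorption retards both mechanisms: v_R = v/R = 0.002557 m/day, D_R = D/R = 0.001453 m²/day.
Peak time from v_R²t² + 2D_R t − x² = 0: t = (√(D_R² + v_R²x²) − D_R)/v_R².
√(D_R² + v_R²x²) = √(0.001453² + 0.002557² × 205²) = 0.5242; v_R² = 6.538e-06.
t = (0.5242 − 0.001453)/6.538e-06 = 80000 days.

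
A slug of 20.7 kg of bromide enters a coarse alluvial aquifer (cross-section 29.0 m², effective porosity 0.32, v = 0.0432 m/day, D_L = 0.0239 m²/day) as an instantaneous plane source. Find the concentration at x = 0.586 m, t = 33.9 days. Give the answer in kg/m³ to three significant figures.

For an instantaneous plane source, C(x,t) = M/(n_e·A·√(4πDt)) · exp(−(x−vt)²/(4Dt)), with n_e·A the pore (flow) area.
Plume center vt = 0.0432 × 33.9 = 1.46448 m, so the well at 0.586 m is 0.87848 m upgradient of the peak.
√(4πDt) = 3.191 m, giving peak height M/(n_e·A·√(4πDt)) = 20.7/(0.32 × 29.0 × 3.191) = 0.6990 kg/m³.
(x−vt)²/(4Dt) = (-0.87848)²/(4 × 0.0239 × 33.9) = 0.2381; exp(−0.2381) = 0.7881.
C = 0.6990 × 0.7881 = 0.551 kg/m³.

0.551 kg/m³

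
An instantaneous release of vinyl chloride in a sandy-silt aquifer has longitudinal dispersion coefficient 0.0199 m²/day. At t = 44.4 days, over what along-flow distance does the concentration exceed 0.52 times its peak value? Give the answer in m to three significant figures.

The plume is Gaussian with σ = √(2Dt) = √(2 × 0.0199 × 44.4) = 1.329 m.
C/C_peak = exp(−Δx²/(2σ²)) = 0.52 ⇒ Δx = σ·√(−2 ln 0.52) = 1.329 × 1.144 = 1.520 m.
Width = 2Δx = 3.04 m.

3.04 m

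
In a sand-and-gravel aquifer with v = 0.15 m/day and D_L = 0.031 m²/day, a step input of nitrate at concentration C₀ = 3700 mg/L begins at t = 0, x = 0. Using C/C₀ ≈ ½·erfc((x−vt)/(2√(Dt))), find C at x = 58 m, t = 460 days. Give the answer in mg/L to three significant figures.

3630 mg/L

For a continuous step input, C/C₀ ≈ ½·erfc((x−vt)/(2√(Dt))).
vt = 0.15 × 460 = 69 m and 2√(Dt) = 2√(0.031 × 460) = 7.552 m.
Argument (x−vt)/(2√(Dt)) = (58 − 69)/7.552 = -1.457; ½·erfc(-1.457) = 0.9803.
C = 3700 × 0.9803 = 3630 mg/L.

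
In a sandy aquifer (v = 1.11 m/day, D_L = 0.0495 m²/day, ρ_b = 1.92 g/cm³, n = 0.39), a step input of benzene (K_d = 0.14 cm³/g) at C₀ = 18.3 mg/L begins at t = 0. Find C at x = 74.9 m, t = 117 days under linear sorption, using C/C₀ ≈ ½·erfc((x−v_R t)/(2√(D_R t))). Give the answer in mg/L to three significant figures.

14.2 mg/L

Retardation factor R = 1 + ρ_b·K_d/n = 1 + 1.92 × 0.14/0.39 = 1.689.
Sorption retards both mechanisms: v_R = v/R = 0.6572 m/day, D_R = D/R = 0.02931 m²/day.
v_R·t = 0.6572 × 117 = 76.8924 m; 2√(D_R t) = 3.704 m; argument = (74.9 − 76.8924)/3.704 = -0.5379.
C = C₀ × ½·erfc(-0.5379) = 18.3 × 0.7766 = 14.2 mg/L.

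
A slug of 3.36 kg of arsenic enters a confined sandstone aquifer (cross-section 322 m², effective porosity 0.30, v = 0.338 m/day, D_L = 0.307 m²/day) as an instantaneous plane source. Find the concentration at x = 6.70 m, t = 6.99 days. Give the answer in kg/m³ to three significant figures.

0.000748 kg/m³

For an instantaneous plane source, C(x,t) = M/(n_e·A·√(4πDt)) · exp(−(x−vt)²/(4Dt)), with n_e·A the pore (flow) area.
Plume center vt = 0.338 × 6.99 = 2.36262 m, so the well at 6.70 m is 4.33738 m downgradient of the peak.
√(4πDt) = 5.193 m, giving peak height M/(n_e·A·√(4πDt)) = 3.36/(0.30 × 322 × 5.193) = 0.006698 kg/m³.
(x−vt)²/(4Dt) = (4.33738)²/(4 × 0.307 × 6.99) = 2.192; exp(−2.192) = 0.1117.
C = 0.006698 × 0.1117 = 0.000748 kg/m³.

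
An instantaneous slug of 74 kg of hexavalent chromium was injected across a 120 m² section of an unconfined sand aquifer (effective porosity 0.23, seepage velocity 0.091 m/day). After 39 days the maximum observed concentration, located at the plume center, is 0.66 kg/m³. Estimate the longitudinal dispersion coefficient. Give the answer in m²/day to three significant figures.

0.0337 m²/day

At the plume center C_max = M/(n_e·A·√(4πDt)), so D = M²/(4πt·(n_e·A·C_max)²).
n_e·A·C_max = 0.23 × 120 × 0.66 = 18.22 kg/m.
D = 74²/(4π × 39 × 18.22²) = 0.0337 m²/day.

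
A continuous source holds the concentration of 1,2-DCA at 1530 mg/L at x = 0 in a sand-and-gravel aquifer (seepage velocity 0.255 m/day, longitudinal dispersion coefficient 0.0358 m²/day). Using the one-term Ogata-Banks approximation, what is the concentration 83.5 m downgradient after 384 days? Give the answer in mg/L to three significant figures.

For a continuous step input, C/C₀ ≈ ½·erfc((x−vt)/(2√(Dt))).
vt = 0.255 × 384 = 97.92 m and 2√(Dt) = 2√(0.0358 × 384) = 7.415 m.
Argument (x−vt)/(2√(Dt)) = (83.5 − 97.92)/7.415 = -1.945; ½·erfc(-1.945) = 0.9970.
C = 1530 × 0.9970 = 1530 mg/L.

1530 mg/L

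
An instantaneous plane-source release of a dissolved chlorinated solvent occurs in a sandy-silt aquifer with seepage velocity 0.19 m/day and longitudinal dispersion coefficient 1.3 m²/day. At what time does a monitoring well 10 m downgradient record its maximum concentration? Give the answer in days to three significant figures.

For the 1D instantaneous-source solution, setting ∂C/∂t = 0 at fixed x gives v²t² + 2Dt − x² = 0, so t = (√(D² + v²x²) − D)/v².
√(D² + v²x²) = √(1.3² + 0.19² × 10²) = 2.302; v² = 0.0361.
t = (2.302 − 1.3)/0.0361 = 27.8 days (vs. the pure-advection estimate x/v = 52.6 d).

27.8 days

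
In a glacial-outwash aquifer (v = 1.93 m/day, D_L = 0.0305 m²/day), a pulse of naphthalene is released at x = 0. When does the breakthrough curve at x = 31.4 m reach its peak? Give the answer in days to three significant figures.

For the 1D instantaneous-source solution, setting ∂C/∂t = 0 at fixed x gives v²t² + 2Dt − x² = 0, so t = (√(D² + v²x²) − D)/v².
√(D² + v²x²) = √(0.0305² + 1.93² × 31.4²) = 60.60; v² = 3.7249.
t = (60.60 − 0.0305)/3.7249 = 16.3 days (vs. the pure-advection estimate x/v = 16.3 d).

16.3 days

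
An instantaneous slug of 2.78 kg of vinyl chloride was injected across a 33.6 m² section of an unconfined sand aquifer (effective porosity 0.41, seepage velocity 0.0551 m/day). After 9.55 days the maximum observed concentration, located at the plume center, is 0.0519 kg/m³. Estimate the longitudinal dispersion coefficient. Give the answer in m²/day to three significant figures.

At the plume center C_max = M/(n_e·A·√(4πDt)), so D = M²/(4πt·(n_e·A·C_max)²).
n_e·A·C_max = 0.41 × 33.6 × 0.0519 = 0.7150 kg/m.
D = 2.78²/(4π × 9.55 × 0.7150²) = 0.126 m²/day.

0.126 m²/day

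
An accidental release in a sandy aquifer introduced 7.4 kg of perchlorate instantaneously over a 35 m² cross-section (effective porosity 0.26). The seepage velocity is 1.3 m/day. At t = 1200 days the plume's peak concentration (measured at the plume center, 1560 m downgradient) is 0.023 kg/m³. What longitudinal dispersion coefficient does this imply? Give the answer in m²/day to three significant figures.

0.0829 m²/day

At the plume center C_max = M/(n_e·A·√(4πDt)), so D = M²/(4πt·(n_e·A·C_max)²).
n_e·A·C_max = 0.26 × 35 × 0.023 = 0.2093 kg/m.
D = 7.4²/(4π × 1200 × 0.2093²) = 0.0829 m²/day.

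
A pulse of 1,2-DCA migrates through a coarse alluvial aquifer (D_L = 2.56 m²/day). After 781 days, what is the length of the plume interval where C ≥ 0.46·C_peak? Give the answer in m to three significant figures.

The plume is Gaussian with σ = √(2Dt) = √(2 × 2.56 × 781) = 63.24 m.
C/C_peak = exp(−Δx²/(2σ²)) = 0.46 ⇒ Δx = σ·√(−2 ln 0.46) = 63.24 × 1.246 = 78.80 m.
Width = 2Δx = 158 m.

158 m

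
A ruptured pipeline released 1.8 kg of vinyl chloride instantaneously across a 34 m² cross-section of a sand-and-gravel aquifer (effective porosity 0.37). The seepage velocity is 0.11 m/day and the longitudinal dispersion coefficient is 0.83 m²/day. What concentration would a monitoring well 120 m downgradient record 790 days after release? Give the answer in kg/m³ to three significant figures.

0.00104 kg/m³

For an instantaneous plane source, C(x,t) = M/(n_e·A·√(4πDt)) · exp(−(x−vt)²/(4Dt)), with n_e·A the pore (flow) area.
Plume center vt = 0.11 × 790 = 86.9 m, so the well at 120 m is 33.1 m downgradient of the peak.
√(4πDt) = 90.77 m, giving peak height M/(n_e·A·√(4πDt)) = 1.8/(0.37 × 34 × 90.77) = 0.001576 kg/m³.
(x−vt)²/(4Dt) = (33.1)²/(4 × 0.83 × 790) = 0.4177; exp(−0.4177) = 0.6586.
C = 0.001576 × 0.6586 = 0.00104 kg/m³.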